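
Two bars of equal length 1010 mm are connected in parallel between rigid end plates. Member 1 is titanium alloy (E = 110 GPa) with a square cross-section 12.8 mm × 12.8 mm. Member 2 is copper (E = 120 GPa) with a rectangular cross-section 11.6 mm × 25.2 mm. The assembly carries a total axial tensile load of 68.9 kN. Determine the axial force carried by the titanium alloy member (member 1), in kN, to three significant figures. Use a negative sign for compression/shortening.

23.4 kN

A_1 = 163.8 mm².
A_2 = 292.3 mm².
Equal strain + equilibrium ⇒ each member carries load in proportion to AE: A₁E₁ = 18020000 N, A₂E₂ = 35080000 N, ΣAE = 53100000 N.
F₁ = P·A₁E₁/ΣAE = 68900·18020000/53100000 = 23380 N.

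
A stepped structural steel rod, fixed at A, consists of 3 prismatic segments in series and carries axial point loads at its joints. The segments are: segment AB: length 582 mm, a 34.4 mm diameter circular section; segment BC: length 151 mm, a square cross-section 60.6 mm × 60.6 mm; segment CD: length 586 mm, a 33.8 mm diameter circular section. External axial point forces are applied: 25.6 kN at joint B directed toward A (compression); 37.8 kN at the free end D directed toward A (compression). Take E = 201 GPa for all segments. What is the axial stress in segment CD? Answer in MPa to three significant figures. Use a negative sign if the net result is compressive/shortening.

Internal axial forces (sectioning from the free end, tension +): N_CD = -37.8 kN, N_BC = -37.8 kN, N_AB = -63.4 kN.
A_CD = 897.3 mm².
σ_CD = N_CD/A_CD = -37800/897.3 = -42.13 MPa.

-42.1 MPa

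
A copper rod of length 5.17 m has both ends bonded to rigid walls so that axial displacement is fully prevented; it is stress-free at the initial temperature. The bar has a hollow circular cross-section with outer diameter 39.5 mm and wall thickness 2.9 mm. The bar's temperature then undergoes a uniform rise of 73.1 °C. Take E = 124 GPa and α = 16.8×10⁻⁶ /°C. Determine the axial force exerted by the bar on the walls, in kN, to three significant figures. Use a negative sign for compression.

-50.8 kN

Free thermal expansion αLΔT = 16.8e-6 · 5170 · 73.1 = 6.349 mm.
The walls impose strain ε = −(6.349)/5170 = -1.2281e-03; σ = Eε = 124000 · -1.2281e-03 = -152.3 MPa.
Wall reaction R = σ·A = -152.3·333.4 = -50780 N = -50.78 kN.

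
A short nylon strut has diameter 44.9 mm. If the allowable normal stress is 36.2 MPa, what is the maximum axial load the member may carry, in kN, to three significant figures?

57.3 kN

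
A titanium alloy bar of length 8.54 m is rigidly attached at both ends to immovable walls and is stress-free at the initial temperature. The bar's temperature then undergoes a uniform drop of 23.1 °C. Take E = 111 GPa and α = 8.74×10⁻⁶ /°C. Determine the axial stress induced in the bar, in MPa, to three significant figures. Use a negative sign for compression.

22.4 MPa

Free thermal expansion αLΔT = 8.74e-6 · 8540 · -23.1 = -1.724 mm.
The walls impose strain ε = −(-1.724)/8540 = 2.0189e-04; σ = Eε = 111000 · 2.0189e-04 = 22.41 MPa.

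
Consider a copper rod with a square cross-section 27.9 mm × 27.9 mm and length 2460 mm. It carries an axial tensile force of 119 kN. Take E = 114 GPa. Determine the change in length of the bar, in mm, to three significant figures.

A = 778.4 mm².
δ_mech = NL/(AE) = 119000·2460/(778.4·114000) = 3.299 mm.

3.30 mm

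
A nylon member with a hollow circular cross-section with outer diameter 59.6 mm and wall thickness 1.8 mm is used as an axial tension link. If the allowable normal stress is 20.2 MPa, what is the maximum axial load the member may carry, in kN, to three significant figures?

6.60 kN

A = 326.9 mm².
P_max = σ_allow · A = 20.2 · 326.9 = 6602 N = 6.602 kN.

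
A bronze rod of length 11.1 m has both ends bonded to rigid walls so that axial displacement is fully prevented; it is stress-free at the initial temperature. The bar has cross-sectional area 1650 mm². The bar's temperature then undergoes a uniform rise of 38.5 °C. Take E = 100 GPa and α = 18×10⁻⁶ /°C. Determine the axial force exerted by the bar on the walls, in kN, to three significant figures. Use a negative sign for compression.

-114 kN

Free thermal expansion αLΔT = 18e-6 · 11100 · 38.5 = 7.692 mm.
The walls impose strain ε = −(7.692)/11100 = -6.9300e-04; σ = Eε = 100000 · -6.9300e-04 = -69.3 MPa.
Wall reaction R = σ·A = -69.3·1650 = -114300 N = -114.3 kN.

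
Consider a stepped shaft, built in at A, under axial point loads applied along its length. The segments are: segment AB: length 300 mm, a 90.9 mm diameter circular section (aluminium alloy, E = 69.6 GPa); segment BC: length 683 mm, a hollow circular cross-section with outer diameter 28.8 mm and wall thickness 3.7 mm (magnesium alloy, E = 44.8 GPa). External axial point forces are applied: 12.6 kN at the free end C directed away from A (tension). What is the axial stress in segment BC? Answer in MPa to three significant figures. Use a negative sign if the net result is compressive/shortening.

43.2 MPa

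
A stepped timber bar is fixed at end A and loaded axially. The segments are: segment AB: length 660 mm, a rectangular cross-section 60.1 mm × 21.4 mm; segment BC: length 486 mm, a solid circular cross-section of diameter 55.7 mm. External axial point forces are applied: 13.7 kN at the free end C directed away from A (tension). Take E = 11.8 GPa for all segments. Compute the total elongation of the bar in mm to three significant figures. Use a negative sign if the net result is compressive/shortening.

Internal axial forces (sectioning from the free end, tension +): N_BC = 13.7 kN, N_AB = 13.7 kN.
A_AB = 1286 mm².
A_BC = 2437 mm².
δ_AB = 13700·660/(1286·11800) = 0.5958 mm
δ_BC = 13700·486/(2437·11800) = 0.2316 mm
δ = Σδ_i = 0.8274 mm.

0.827 mm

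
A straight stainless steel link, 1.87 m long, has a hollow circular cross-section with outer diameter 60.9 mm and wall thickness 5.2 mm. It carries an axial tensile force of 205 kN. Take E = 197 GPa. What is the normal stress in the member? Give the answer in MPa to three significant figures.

225 MPa

A = 909.9 mm².
σ = N/A = 205000/909.9 = 225.3 MPa.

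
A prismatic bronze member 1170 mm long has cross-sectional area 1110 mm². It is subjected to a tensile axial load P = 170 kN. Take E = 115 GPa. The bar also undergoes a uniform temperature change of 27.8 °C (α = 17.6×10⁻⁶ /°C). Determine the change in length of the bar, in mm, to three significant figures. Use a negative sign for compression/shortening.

δ_mech = NL/(AE) = 170000·1170/(1110·115000) = 1.558 mm.
δ_thermal = αLΔT = 17.6e-6·1170·27.8 = 0.5725 mm.
δ = δ_mech + δ_thermal = 2.131 mm.

2.13 mm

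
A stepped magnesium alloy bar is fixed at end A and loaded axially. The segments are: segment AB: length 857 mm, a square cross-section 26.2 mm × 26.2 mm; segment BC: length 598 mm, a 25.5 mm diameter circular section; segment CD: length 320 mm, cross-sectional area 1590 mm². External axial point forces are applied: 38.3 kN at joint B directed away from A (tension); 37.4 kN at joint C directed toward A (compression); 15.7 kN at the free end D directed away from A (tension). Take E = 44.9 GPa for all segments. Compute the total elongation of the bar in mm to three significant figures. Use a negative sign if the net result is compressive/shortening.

Internal axial forces (sectioning from the free end, tension +): N_CD = 15.7 kN, N_BC = -21.7 kN, N_AB = 16.6 kN.
A_AB = 686.4 mm².
A_BC = 510.7 mm².
δ_AB = 16600·857/(686.4·44900) = 0.4616 mm
δ_BC = -21700·598/(510.7·44900) = -0.5659 mm
δ_CD = 15700·320/(1590·44900) = 0.07037 mm
δ = Σδ_i = -0.03396 mm.

-0.0340 mm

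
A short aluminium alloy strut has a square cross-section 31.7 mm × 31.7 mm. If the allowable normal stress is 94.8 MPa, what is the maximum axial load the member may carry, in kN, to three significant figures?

A = 1005 mm².
P_max = σ_allow · A = 94.8 · 1005 = 95260 N = 95.26 kN.

95.3 kN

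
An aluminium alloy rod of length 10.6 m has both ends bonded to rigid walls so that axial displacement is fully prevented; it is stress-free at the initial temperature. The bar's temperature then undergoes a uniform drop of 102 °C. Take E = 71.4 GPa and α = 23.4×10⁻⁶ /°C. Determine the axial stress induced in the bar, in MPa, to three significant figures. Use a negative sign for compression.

170 MPa

Free thermal expansion αLΔT = 23.4e-6 · 10600 · -102 = -25.3 mm.
The walls impose strain ε = −(-25.3)/10600 = 2.3868e-03; σ = Eε = 71400 · 2.3868e-03 = 170.4 MPa.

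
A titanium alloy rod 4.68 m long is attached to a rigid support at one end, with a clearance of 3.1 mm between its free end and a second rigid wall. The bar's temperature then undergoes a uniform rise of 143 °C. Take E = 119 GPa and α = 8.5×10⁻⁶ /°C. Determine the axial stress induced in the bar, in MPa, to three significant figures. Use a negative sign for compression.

Free thermal expansion αLΔT = 8.5e-6 · 4680 · 143 = 5.689 mm.
The walls engage after the gap closes; constrained expansion = 5.689 − 3.1 = 2.589 mm.
The walls impose strain ε = −(2.589)/4680 = -5.5311e-04; σ = Eε = 119000 · -5.5311e-04 = -65.82 MPa.

-65.8 MPa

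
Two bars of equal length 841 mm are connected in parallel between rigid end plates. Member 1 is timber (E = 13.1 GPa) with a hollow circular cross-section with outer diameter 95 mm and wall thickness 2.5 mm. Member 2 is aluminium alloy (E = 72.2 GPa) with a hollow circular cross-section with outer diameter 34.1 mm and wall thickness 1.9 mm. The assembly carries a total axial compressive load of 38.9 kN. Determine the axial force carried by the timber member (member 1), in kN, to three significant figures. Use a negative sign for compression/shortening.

-15.8 kN

A_1 = 726.5 mm².
A_2 = 192.2 mm².
Equal strain + equilibrium ⇒ each member carries load in proportion to AE: A₁E₁ = 9517000 N, A₂E₂ = 13880000 N, ΣAE = 23390000 N.
F₁ = P·A₁E₁/ΣAE = -38900·9517000/23390000 = -15830 N.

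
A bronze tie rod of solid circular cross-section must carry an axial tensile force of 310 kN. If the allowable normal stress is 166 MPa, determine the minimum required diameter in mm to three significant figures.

Required area A ≥ P/σ_allow = 310000/166 = 1867 mm².
For a solid circular section, d ≥ √(4A/π) = 48.76 mm.

48.8 mm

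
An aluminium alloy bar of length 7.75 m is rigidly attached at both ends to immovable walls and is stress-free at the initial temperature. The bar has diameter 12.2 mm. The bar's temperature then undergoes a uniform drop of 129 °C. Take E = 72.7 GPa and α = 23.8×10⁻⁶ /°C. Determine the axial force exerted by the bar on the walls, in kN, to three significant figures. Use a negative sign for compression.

Free thermal expansion αLΔT = 23.8e-6 · 7750 · -129 = -23.79 mm.
The walls impose strain ε = −(-23.79)/7750 = 3.0702e-03; σ = Eε = 72700 · 3.0702e-03 = 223.2 MPa.
Wall reaction R = σ·A = 223.2·116.9 = 26090 N = 26.09 kN.

26.1 kN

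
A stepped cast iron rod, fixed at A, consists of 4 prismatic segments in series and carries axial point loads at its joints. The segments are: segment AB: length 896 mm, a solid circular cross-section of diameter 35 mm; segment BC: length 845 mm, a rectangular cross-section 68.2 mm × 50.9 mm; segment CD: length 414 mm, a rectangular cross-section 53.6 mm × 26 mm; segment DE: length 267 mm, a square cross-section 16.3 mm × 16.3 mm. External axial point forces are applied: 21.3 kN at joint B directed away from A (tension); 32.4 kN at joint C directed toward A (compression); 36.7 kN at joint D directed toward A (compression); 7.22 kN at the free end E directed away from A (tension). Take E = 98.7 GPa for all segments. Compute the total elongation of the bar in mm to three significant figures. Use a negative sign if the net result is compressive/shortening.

Internal axial forces (sectioning from the free end, tension +): N_DE = 7.22 kN, N_CD = -29.48 kN, N_BC = -61.88 kN, N_AB = -40.58 kN.
A_AB = 962.1 mm².
A_BC = 3471 mm².
A_CD = 1394 mm².
A_DE = 265.7 mm².
δ_AB = -40580·896/(962.1·98700) = -0.3829 mm
δ_BC = -61880·845/(3471·98700) = -0.1526 mm
δ_CD = -29480·414/(1394·98700) = -0.08873 mm
δ_DE = 7220·267/(265.7·98700) = 0.07351 mm
δ = Σδ_i = -0.5507 mm.

-0.551 mm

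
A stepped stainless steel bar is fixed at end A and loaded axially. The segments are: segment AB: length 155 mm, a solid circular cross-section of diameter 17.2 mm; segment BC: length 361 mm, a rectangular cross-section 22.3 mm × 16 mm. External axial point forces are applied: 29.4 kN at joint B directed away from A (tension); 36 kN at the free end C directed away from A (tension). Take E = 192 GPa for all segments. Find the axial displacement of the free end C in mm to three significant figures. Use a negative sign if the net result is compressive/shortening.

Internal axial forces (sectioning from the free end, tension +): N_BC = 36 kN, N_AB = 65.4 kN.
A_AB = 232.4 mm².
A_BC = 356.8 mm².
δ_AB = 65400·155/(232.4·192000) = 0.2272 mm
δ_BC = 36000·361/(356.8·192000) = 0.1897 mm
δ = Σδ_i = 0.4169 mm.

0.417 mm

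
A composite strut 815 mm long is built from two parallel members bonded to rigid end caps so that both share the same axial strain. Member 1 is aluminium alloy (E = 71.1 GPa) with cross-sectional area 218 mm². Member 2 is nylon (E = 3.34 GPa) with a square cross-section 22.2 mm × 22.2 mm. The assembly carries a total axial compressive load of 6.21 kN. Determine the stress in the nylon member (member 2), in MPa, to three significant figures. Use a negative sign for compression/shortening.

-1.21 MPa

A_2 = 492.8 mm².
Equal strain + equilibrium ⇒ each member carries load in proportion to AE: A₁E₁ = 15500000 N, A₂E₂ = 1646000 N, ΣAE = 17150000 N.
σ₂ = P·E₂/ΣAE = -6210·3340/17150000 = -1.21 MPa.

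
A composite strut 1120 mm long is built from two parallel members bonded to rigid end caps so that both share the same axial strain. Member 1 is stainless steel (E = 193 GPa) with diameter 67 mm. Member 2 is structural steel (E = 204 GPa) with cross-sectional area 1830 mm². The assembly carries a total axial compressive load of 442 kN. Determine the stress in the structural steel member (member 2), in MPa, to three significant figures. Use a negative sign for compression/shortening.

A_1 = 3526 mm².
Equal strain + equilibrium ⇒ each member carries load in proportion to AE: A₁E₁ = 680500000 N, A₂E₂ = 373300000 N, ΣAE = 1054000000 N.
σ₂ = P·E₂/ΣAE = -442000·204000/1054000000 = -85.57 MPa.

-85.6 MPa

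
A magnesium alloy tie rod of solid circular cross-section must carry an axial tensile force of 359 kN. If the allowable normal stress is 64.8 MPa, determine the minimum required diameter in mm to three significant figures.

Required area A ≥ P/σ_allow = 359000/64.8 = 5540 mm².
For a solid circular section, d ≥ √(4A/π) = 83.99 mm.

84.0 mm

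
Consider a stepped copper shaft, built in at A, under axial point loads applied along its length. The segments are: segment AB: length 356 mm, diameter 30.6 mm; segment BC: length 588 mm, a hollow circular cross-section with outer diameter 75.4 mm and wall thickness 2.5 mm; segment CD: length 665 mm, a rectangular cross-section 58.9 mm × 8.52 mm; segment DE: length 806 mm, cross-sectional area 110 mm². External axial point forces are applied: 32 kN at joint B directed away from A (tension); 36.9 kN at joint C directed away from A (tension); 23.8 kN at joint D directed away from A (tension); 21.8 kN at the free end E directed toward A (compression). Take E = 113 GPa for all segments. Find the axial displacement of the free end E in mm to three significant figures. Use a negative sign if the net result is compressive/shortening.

Internal axial forces (sectioning from the free end, tension +): N_DE = -21.8 kN, N_CD = 2 kN, N_BC = 38.9 kN, N_AB = 70.9 kN.
A_AB = 735.4 mm².
A_BC = 572.6 mm².
A_CD = 501.8 mm².
δ_AB = 70900·356/(735.4·113000) = 0.3037 mm
δ_BC = 38900·588/(572.6·113000) = 0.3535 mm
δ_CD = 2000·665/(501.8·113000) = 0.02345 mm
δ_DE = -21800·806/(110·113000) = -1.414 mm
δ = Σδ_i = -0.7329 mm.

-0.733 mm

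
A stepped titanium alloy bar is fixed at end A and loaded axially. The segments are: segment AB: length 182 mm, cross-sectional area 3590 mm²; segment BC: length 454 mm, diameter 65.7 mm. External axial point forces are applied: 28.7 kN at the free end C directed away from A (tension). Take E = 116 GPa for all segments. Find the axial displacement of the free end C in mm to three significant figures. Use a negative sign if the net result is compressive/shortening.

0.0457 mm

Internal axial forces (sectioning from the free end, tension +): N_BC = 28.7 kN, N_AB = 28.7 kN.
A_BC = 3390 mm².
δ_AB = 28700·182/(3590·116000) = 0.01254 mm
δ_BC = 28700·454/(3390·116000) = 0.03313 mm
δ = Σδ_i = 0.04568 mm.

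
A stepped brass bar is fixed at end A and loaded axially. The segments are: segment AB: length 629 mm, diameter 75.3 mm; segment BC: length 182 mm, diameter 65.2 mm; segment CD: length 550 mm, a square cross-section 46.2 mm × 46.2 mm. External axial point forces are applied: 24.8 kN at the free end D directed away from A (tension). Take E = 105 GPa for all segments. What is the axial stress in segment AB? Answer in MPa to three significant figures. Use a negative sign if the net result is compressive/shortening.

5.57 MPa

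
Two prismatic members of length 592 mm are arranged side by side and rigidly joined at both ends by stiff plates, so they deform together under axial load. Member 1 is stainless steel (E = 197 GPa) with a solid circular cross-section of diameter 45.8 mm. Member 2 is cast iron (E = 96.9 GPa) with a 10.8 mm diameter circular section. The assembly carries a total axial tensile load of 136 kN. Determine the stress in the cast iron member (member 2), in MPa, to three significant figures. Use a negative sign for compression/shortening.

A_1 = 1647 mm².
A_2 = 91.61 mm².
Equal strain + equilibrium ⇒ each member carries load in proportion to AE: A₁E₁ = 324600000 N, A₂E₂ = 8877000 N, ΣAE = 333400000 N.
σ₂ = P·E₂/ΣAE = 136000·96900/333400000 = 39.52 MPa.

39.5 MPa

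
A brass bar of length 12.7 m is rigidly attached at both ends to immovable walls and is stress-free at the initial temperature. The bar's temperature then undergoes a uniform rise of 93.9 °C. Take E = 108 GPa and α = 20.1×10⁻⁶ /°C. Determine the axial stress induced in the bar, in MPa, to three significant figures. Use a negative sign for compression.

Free thermal expansion αLΔT = 20.1e-6 · 12700 · 93.9 = 23.97 mm.
The walls impose strain ε = −(23.97)/12700 = -1.8874e-03; σ = Eε = 108000 · -1.8874e-03 = -203.8 MPa.

-204 MPa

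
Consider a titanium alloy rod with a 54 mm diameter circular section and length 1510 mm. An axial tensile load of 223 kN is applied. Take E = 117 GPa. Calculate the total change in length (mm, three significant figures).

A = 2290 mm².
δ_mech = NL/(AE) = 223000·1510/(2290·117000) = 1.257 mm.

1.26 mm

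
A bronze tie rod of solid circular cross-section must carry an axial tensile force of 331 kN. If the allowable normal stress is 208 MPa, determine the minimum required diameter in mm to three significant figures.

Required area A ≥ P/σ_allow = 331000/208 = 1591 mm².
For a solid circular section, d ≥ √(4A/π) = 45.01 mm.

45.0 mm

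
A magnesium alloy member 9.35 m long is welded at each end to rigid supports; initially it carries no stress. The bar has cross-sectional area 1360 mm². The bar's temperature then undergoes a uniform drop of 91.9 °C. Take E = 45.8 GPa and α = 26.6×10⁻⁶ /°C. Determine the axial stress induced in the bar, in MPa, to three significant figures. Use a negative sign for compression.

112 MPa

Free thermal expansion αLΔT = 26.6e-6 · 9350 · -91.9 = -22.86 mm.
The walls impose strain ε = −(-22.86)/9350 = 2.4445e-03; σ = Eε = 45800 · 2.4445e-03 = 112 MPa.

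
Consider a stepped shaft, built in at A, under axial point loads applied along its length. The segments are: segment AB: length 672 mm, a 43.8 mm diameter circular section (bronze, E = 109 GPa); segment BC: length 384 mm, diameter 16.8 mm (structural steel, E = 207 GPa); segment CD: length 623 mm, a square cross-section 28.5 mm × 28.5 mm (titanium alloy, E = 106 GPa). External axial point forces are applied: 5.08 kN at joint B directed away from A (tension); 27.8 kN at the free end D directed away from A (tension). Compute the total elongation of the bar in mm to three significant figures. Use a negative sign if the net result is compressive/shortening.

0.568 mm

Internal axial forces (sectioning from the free end, tension +): N_CD = 27.8 kN, N_BC = 27.8 kN, N_AB = 32.88 kN.
A_AB = 1507 mm².
A_BC = 221.7 mm².
A_CD = 812.2 mm².
δ_AB = 32880·672/(1507·109000) = 0.1345 mm
δ_BC = 27800·384/(221.7·207000) = 0.2326 mm
δ_CD = 27800·623/(812.2·106000) = 0.2012 mm
δ = Σδ_i = 0.5683 mm.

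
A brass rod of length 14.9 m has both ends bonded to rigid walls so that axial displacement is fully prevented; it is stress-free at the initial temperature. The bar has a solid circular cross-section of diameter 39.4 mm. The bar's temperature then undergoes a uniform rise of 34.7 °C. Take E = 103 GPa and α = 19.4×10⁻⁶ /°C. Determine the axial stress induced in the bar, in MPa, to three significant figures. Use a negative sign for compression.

Free thermal expansion αLΔT = 19.4e-6 · 14900 · 34.7 = 10.03 mm.
The walls impose strain ε = −(10.03)/14900 = -6.7318e-04; σ = Eε = 103000 · -6.7318e-04 = -69.34 MPa.

-69.3 MPa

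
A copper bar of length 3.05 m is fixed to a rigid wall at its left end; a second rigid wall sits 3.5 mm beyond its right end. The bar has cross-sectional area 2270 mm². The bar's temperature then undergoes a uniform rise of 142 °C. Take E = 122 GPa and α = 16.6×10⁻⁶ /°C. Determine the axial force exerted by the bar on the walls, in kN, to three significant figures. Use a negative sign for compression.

Free thermal expansion αLΔT = 16.6e-6 · 3050 · 142 = 7.189 mm.
The walls engage after the gap closes; constrained expansion = 7.189 − 3.5 = 3.689 mm.
The walls impose strain ε = −(3.689)/3050 = -1.2097e-03; σ = Eε = 122000 · -1.2097e-03 = -147.6 MPa.
Wall reaction R = σ·A = -147.6·2270 = -335000 N = -335 kN.

-335 kN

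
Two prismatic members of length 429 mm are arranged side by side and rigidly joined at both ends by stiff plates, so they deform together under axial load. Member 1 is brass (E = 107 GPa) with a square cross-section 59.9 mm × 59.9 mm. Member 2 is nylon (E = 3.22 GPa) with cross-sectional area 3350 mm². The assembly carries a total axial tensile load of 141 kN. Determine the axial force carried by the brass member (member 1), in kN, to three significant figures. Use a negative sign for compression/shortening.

137 kN

A_1 = 3588 mm².
Equal strain + equilibrium ⇒ each member carries load in proportion to AE: A₁E₁ = 383900000 N, A₂E₂ = 10790000 N, ΣAE = 394700000 N.
F₁ = P·A₁E₁/ΣAE = 141000·383900000/394700000 = 137100 N.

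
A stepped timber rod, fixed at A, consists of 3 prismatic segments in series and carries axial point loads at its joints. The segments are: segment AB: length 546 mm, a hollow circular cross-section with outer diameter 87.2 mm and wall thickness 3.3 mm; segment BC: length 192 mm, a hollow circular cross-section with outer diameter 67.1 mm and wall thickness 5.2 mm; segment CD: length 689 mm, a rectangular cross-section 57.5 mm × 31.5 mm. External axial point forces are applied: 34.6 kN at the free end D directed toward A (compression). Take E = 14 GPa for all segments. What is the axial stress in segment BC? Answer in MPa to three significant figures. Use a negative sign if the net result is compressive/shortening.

-34.2 MPa

Internal axial forces (sectioning from the free end, tension +): N_CD = -34.6 kN, N_BC = -34.6 kN, N_AB = -34.6 kN.
A_BC = 1011 mm².
σ_BC = N_BC/A_BC = -34600/1011 = -34.22 MPa.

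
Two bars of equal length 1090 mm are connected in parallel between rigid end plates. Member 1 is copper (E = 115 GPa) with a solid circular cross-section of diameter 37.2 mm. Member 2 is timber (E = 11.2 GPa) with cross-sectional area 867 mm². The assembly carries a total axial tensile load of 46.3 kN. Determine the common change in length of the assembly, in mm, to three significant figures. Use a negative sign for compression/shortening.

0.375 mm

A_1 = 1087 mm².
Equal strain + equilibrium ⇒ each member carries load in proportion to AE: A₁E₁ = 125000000 N, A₂E₂ = 9710000 N, ΣAE = 134700000 N.
δ = PL/ΣAE = 46300·1090/134700000 = 0.3747 mm.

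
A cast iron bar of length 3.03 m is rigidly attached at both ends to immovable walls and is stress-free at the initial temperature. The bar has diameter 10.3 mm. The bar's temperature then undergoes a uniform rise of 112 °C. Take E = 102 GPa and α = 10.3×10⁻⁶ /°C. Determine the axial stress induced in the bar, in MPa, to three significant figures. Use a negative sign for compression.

-118 MPa

Free thermal expansion αLΔT = 10.3e-6 · 3030 · 112 = 3.495 mm.
The walls impose strain ε = −(3.495)/3030 = -1.1536e-03; σ = Eε = 102000 · -1.1536e-03 = -117.7 MPa.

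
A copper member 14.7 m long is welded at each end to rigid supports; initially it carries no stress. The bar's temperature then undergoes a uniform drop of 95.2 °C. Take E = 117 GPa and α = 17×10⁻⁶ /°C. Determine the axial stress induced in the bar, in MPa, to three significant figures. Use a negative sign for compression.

189 MPa

Free thermal expansion αLΔT = 17e-6 · 14700 · -95.2 = -23.79 mm.
The walls impose strain ε = −(-23.79)/14700 = 1.6184e-03; σ = Eε = 117000 · 1.6184e-03 = 189.4 MPa.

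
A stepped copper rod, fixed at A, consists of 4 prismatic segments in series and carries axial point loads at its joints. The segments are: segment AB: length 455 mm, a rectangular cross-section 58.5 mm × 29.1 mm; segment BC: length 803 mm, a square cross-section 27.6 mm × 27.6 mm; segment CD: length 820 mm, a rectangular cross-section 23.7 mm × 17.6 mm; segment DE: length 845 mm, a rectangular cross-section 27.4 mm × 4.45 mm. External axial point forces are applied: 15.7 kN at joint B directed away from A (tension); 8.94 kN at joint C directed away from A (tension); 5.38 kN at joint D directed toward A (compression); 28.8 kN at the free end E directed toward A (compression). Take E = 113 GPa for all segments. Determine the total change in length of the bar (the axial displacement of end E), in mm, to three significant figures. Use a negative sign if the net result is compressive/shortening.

-2.62 mm

Internal axial forces (sectioning from the free end, tension +): N_DE = -28.8 kN, N_CD = -34.18 kN, N_BC = -25.24 kN, N_AB = -9.54 kN.
A_AB = 1702 mm².
A_BC = 761.8 mm².
A_CD = 417.1 mm².
A_DE = 121.9 mm².
δ_AB = -9540·455/(1702·113000) = -0.02256 mm
δ_BC = -25240·803/(761.8·113000) = -0.2355 mm
δ_CD = -34180·820/(417.1·113000) = -0.5946 mm
δ_DE = -28800·845/(121.9·113000) = -1.766 mm
δ = Σδ_i = -2.619 mm.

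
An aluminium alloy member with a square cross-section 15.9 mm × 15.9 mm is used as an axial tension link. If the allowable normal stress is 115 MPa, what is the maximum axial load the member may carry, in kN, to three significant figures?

29.1 kN

A = 252.8 mm².
P_max = σ_allow · A = 115 · 252.8 = 29070 N = 29.07 kN.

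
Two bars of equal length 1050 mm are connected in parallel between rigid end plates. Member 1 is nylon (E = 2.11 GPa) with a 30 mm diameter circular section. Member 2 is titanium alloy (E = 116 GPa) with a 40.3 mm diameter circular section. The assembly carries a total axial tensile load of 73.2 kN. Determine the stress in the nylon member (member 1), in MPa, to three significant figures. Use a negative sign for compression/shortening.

1.03 MPa

A_1 = 706.9 mm².
A_2 = 1276 mm².
Equal strain + equilibrium ⇒ each member carries load in proportion to AE: A₁E₁ = 1491000 N, A₂E₂ = 148000000 N, ΣAE = 149500000 N.
σ₁ = P·E₁/ΣAE = 73200·2110/149500000 = 1.033 MPa.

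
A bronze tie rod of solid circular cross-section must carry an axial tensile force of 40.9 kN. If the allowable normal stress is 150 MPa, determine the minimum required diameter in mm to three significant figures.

18.6 mm

Required area A ≥ P/σ_allow = 40900/150 = 272.7 mm².
For a solid circular section, d ≥ √(4A/π) = 18.63 mm.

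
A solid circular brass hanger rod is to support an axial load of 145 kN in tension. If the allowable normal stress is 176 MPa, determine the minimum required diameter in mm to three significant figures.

Required area A ≥ P/σ_allow = 145000/176 = 823.9 mm².
For a solid circular section, d ≥ √(4A/π) = 32.39 mm.

32.4 mm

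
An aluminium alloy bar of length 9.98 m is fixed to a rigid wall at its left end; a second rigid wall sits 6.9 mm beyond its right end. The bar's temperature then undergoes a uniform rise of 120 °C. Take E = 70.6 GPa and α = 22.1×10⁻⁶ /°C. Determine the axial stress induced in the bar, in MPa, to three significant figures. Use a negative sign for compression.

Free thermal expansion αLΔT = 22.1e-6 · 9980 · 120 = 26.47 mm.
The walls engage after the gap closes; constrained expansion = 26.47 − 6.9 = 19.57 mm.
The walls impose strain ε = −(19.57)/9980 = -1.9606e-03; σ = Eε = 70600 · -1.9606e-03 = -138.4 MPa.

-138 MPa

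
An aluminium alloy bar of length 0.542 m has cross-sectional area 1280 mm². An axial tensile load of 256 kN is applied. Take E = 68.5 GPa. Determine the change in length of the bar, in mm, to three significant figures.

1.58 mm

δ_mech = NL/(AE) = 256000·542/(1280·68500) = 1.582 mm.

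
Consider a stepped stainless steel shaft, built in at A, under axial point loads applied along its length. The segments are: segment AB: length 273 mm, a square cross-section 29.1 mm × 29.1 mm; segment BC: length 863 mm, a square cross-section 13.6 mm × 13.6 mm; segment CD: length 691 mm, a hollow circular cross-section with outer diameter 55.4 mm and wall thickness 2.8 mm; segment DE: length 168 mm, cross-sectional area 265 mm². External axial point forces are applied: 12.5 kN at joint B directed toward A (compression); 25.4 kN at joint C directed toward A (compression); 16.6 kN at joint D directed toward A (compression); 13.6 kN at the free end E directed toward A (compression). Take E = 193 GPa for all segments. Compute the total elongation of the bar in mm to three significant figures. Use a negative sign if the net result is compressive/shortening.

Internal axial forces (sectioning from the free end, tension +): N_DE = -13.6 kN, N_CD = -30.2 kN, N_BC = -55.6 kN, N_AB = -68.1 kN.
A_AB = 846.8 mm².
A_BC = 185 mm².
A_CD = 462.7 mm².
δ_AB = -68100·273/(846.8·193000) = -0.1138 mm
δ_BC = -55600·863/(185·193000) = -1.344 mm
δ_CD = -30200·691/(462.7·193000) = -0.2337 mm
δ_DE = -13600·168/(265·193000) = -0.04467 mm
δ = Σδ_i = -1.736 mm.

-1.74 mm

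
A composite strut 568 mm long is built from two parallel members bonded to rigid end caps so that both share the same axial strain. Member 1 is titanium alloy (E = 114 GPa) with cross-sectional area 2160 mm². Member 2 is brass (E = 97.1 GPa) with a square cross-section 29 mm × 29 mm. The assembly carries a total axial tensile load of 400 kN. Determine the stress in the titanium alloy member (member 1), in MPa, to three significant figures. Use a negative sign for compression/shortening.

139 MPa

A_2 = 841 mm².
Equal strain + equilibrium ⇒ each member carries load in proportion to AE: A₁E₁ = 246200000 N, A₂E₂ = 81660000 N, ΣAE = 327900000 N.
σ₁ = P·E₁/ΣAE = 400000·114000/327900000 = 139.1 MPa.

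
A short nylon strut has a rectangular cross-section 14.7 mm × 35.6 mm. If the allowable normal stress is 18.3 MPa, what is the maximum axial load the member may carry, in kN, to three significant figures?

9.58 kN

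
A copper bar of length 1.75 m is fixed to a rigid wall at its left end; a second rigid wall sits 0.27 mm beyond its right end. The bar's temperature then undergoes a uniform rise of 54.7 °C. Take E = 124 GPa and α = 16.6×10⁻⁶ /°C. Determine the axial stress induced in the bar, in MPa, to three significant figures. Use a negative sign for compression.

-93.5 MPa

Free thermal expansion αLΔT = 16.6e-6 · 1750 · 54.7 = 1.589 mm.
The walls engage after the gap closes; constrained expansion = 1.589 − 0.27 = 1.319 mm.
The walls impose strain ε = −(1.319)/1750 = -7.5373e-04; σ = Eε = 124000 · -7.5373e-04 = -93.46 MPa.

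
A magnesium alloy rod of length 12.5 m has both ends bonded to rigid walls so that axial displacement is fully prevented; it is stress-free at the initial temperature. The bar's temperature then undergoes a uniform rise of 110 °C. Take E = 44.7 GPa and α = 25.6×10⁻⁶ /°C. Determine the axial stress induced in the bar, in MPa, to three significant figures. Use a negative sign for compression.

-126 MPa

Free thermal expansion αLΔT = 25.6e-6 · 12500 · 110 = 35.2 mm.
The walls impose strain ε = −(35.2)/12500 = -2.8160e-03; σ = Eε = 44700 · -2.8160e-03 = -125.9 MPa.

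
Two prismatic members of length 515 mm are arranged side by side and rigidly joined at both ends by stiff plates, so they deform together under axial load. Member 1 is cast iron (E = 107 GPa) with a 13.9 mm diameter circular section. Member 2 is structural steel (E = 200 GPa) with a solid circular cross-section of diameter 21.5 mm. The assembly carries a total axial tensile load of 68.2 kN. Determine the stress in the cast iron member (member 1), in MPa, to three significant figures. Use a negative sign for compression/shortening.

A_1 = 151.7 mm².
A_2 = 363.1 mm².
Equal strain + equilibrium ⇒ each member carries load in proportion to AE: A₁E₁ = 16240000 N, A₂E₂ = 72610000 N, ΣAE = 88850000 N.
σ₁ = P·E₁/ΣAE = 68200·107000/88850000 = 82.13 MPa.

82.1 MPa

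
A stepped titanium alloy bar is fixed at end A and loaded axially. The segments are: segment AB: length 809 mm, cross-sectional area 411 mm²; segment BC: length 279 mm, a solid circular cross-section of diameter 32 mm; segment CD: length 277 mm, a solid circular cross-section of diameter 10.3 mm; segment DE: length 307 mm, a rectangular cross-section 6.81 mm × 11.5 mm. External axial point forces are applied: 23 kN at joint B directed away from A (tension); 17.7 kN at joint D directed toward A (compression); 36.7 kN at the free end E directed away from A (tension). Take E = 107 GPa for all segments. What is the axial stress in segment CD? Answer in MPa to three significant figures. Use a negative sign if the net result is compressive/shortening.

228 MPa

Internal axial forces (sectioning from the free end, tension +): N_DE = 36.7 kN, N_CD = 19 kN, N_BC = 19 kN, N_AB = 42 kN.
A_CD = 83.32 mm².
σ_CD = N_CD/A_CD = 19000/83.32 = 228 MPa.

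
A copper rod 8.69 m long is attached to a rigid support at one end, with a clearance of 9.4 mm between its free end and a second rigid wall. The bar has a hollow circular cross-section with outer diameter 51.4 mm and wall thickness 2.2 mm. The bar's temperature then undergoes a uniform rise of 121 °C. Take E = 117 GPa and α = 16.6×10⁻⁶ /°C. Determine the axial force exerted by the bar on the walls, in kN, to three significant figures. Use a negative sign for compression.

Free thermal expansion αLΔT = 16.6e-6 · 8690 · 121 = 17.45 mm.
The walls engage after the gap closes; constrained expansion = 17.45 − 9.4 = 8.055 mm.
The walls impose strain ε = −(8.055)/8690 = -9.2690e-04; σ = Eε = 117000 · -9.2690e-04 = -108.4 MPa.
Wall reaction R = σ·A = -108.4·340 = -36880 N = -36.88 kN.

-36.9 kN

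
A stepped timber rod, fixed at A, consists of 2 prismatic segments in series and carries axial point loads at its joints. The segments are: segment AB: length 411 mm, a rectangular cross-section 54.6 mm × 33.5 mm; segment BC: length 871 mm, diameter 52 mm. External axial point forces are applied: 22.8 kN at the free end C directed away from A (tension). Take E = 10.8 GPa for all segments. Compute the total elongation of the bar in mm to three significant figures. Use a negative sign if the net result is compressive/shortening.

1.34 mm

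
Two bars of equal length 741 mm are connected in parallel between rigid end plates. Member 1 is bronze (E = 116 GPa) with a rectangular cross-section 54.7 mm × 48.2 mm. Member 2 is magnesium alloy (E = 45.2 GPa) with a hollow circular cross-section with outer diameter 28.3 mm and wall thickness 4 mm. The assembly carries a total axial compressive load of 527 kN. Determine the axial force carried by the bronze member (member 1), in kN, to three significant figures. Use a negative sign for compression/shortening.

-504 kN

A_1 = 2637 mm².
A_2 = 305.4 mm².
Equal strain + equilibrium ⇒ each member carries load in proportion to AE: A₁E₁ = 305800000 N, A₂E₂ = 13800000 N, ΣAE = 319600000 N.
F₁ = P·A₁E₁/ΣAE = -527000·305800000/319600000 = -504200 N.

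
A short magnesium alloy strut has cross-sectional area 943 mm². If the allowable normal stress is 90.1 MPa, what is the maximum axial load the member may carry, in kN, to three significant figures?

P_max = σ_allow · A = 90.1 · 943 = 84960 N = 84.96 kN.

85.0 kN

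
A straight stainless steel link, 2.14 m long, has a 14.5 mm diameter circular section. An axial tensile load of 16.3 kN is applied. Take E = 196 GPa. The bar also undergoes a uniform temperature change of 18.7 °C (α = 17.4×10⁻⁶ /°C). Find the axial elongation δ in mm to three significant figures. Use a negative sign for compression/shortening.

1.77 mm

A = 165.1 mm².
δ_mech = NL/(AE) = 16300·2140/(165.1·196000) = 1.078 mm.
δ_thermal = αLΔT = 17.4e-6·2140·18.7 = 0.6963 mm.
δ = δ_mech + δ_thermal = 1.774 mm.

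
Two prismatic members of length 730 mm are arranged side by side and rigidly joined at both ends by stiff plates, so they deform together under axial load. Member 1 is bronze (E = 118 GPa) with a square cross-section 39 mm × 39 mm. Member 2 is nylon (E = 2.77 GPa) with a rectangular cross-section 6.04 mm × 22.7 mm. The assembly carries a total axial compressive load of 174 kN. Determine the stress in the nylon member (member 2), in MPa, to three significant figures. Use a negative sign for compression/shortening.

-2.68 MPa

A_1 = 1521 mm².
A_2 = 137.1 mm².
Equal strain + equilibrium ⇒ each member carries load in proportion to AE: A₁E₁ = 179500000 N, A₂E₂ = 379800 N, ΣAE = 179900000 N.
σ₂ = P·E₂/ΣAE = -174000·2770/179900000 = -2.68 MPa.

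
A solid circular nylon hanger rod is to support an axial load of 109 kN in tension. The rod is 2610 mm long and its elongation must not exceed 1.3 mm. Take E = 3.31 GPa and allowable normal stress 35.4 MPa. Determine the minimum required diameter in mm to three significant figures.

290 mm

Required area A ≥ P/σ_allow = 109000/35.4 = 3079 mm².
For a solid circular section, d ≥ √(4A/π) = 62.61 mm.
Elongation limit: A ≥ PL/(Eδ_allow) = 109000·2610/(3310·1.3) = 66110 mm² ⇒ d ≥ 290.1 mm.
The elongation limit governs.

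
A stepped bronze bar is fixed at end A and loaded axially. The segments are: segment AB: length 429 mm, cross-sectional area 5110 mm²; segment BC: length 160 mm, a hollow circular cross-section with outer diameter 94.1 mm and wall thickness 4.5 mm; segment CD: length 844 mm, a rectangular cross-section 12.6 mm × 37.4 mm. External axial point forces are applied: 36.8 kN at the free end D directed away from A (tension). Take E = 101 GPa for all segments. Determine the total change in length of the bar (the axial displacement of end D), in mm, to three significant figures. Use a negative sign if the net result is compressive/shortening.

Internal axial forces (sectioning from the free end, tension +): N_CD = 36.8 kN, N_BC = 36.8 kN, N_AB = 36.8 kN.
A_BC = 1267 mm².
A_CD = 471.2 mm².
δ_AB = 36800·429/(5110·101000) = 0.03059 mm
δ_BC = 36800·160/(1267·101000) = 0.04602 mm
δ_CD = 36800·844/(471.2·101000) = 0.6526 mm
δ = Σδ_i = 0.7292 mm.

0.729 mm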